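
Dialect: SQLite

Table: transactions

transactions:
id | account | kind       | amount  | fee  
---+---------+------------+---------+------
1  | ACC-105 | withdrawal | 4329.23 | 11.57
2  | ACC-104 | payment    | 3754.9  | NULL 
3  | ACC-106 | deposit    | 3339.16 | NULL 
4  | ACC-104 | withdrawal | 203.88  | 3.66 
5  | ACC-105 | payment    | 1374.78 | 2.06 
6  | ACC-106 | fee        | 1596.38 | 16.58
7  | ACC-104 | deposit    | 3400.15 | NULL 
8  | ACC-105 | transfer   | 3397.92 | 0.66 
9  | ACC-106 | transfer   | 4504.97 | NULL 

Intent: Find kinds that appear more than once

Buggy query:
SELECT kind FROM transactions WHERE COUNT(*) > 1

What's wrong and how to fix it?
Bug: WHERE can't reference COUNT(*); aggregates are computed after WHERE

Fix: GROUP BY kind, then filter groups with HAVING COUNT(*) > 1

Corrected query:
SELECT kind FROM transactions GROUP BY kind HAVING COUNT(*) > 1

Result:
kind      
----------
deposit   
payment   
transfer  
withdrawal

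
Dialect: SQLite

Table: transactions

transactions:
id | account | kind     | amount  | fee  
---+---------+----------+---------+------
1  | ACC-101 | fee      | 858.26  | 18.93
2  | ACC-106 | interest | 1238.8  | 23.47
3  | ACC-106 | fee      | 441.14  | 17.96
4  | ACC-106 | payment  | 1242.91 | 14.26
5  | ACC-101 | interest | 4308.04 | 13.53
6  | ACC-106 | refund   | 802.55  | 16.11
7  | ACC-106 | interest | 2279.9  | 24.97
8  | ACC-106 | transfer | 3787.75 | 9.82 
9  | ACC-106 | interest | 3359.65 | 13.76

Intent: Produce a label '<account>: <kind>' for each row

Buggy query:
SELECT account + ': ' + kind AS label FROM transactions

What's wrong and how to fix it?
Bug: SQLite uses || for string concatenation; + coerces text to numbers (yielding 0)

Fix: Replace + with || to concatenate text

Corrected query:
SELECT account || ': ' || kind AS label FROM transactions

Result:
label            
-----------------
ACC-101: fee     
ACC-106: interest
ACC-106: fee     
ACC-106: payment 
ACC-101: interest
ACC-106: refund  
ACC-106: interest
ACC-106: transfer
ACC-106: interest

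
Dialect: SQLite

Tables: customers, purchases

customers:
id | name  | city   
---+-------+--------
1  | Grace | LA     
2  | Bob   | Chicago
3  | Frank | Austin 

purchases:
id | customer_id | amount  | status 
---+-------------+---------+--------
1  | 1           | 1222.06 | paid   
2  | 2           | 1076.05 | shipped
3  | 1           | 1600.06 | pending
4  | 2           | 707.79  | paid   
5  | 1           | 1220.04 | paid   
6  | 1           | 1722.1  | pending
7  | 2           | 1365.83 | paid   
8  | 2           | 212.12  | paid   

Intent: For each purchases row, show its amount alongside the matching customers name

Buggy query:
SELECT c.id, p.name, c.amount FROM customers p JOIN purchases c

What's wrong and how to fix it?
Bug: Missing join condition: each purchases row is matched to all customers rows instead of just its own

Fix: Specify the join condition linking the foreign key to the parent id

Corrected query:
SELECT c.id, p.name, c.amount FROM customers p JOIN purchases c ON c.customer_id = p.id

Result:
id | name  | amount 
---+-------+--------
1  | Grace | 1222.06
2  | Bob   | 1076.05
3  | Grace | 1600.06
4  | Bob   | 707.79 
5  | Grace | 1220.04
6  | Grace | 1722.1 
7  | Bob   | 1365.83
8  | Bob   | 212.12 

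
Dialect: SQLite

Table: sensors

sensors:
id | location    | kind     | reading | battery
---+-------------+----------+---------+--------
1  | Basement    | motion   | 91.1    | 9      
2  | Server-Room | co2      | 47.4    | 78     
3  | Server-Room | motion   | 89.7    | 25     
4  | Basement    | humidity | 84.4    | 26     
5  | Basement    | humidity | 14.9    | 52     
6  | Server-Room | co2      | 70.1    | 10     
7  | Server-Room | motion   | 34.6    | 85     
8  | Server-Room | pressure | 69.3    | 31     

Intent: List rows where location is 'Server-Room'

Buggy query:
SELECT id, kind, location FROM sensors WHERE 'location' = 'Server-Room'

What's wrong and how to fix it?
Bug: Single quotes denote string literals in SQL; the column name is being compared as a constant string

Fix: Remove the quotes around the column name (or use double quotes for an identifier)

Corrected query:
SELECT id, kind, location FROM sensors WHERE location = 'Server-Room'

Result:
id | kind     | location   
---+----------+------------
2  | co2      | Server-Room
3  | motion   | Server-Room
6  | co2      | Server-Room
7  | motion   | Server-Room
8  | pressure | Server-Room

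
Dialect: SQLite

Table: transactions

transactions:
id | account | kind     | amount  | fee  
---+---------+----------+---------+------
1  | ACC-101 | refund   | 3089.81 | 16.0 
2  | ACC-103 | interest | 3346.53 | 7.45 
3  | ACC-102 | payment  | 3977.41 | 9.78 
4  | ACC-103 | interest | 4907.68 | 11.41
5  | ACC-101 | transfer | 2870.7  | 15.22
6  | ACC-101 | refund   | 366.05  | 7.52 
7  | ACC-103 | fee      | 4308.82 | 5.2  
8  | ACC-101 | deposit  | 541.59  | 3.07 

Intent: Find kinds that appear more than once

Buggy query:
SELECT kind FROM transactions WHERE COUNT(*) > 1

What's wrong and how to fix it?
Bug: COUNT(*) is an aggregate and cannot be used in WHERE

Fix: Group first, then use HAVING for the count condition

Corrected query:
SELECT kind FROM transactions GROUP BY kind HAVING COUNT(*) > 1

Result:
kind    
--------
interest
refund  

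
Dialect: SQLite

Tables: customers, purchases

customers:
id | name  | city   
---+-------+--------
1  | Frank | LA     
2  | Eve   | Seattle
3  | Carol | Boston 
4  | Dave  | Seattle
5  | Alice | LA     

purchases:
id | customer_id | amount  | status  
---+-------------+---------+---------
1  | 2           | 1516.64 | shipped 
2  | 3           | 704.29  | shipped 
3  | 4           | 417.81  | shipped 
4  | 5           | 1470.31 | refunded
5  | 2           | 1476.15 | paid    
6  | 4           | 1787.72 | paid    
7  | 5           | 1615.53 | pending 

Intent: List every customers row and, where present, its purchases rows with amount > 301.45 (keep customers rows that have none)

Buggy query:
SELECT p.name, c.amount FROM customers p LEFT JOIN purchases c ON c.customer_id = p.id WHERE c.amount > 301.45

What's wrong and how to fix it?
Bug: A WHERE condition on the right-hand table after LEFT JOIN drops unmatched parents

Fix: Put 'c.amount > 301.45' in the JOIN's ON clause instead of WHERE

Corrected query:
SELECT p.name, c.amount FROM customers p LEFT JOIN purchases c ON c.customer_id = p.id AND c.amount > 301.45

Result:
name  | amount 
------+--------
Frank | NULL   
Eve   | 1476.15
Eve   | 1516.64
Carol | 704.29 
Dave  | 417.81 
Dave  | 1787.72
Alice | 1470.31
Alice | 1615.53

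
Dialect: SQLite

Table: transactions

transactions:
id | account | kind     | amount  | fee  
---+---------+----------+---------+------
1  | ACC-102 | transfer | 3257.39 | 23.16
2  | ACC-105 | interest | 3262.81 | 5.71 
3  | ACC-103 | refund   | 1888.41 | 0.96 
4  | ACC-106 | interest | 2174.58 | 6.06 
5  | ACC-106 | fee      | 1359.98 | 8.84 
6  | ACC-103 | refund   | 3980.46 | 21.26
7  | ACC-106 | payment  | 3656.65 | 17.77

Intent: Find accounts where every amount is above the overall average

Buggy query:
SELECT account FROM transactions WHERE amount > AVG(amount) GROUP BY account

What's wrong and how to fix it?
Bug: WHERE evaluates per row before aggregation, so AVG() is unavailable

Fix: Use a subquery for AVG and a HAVING MIN(...) filter so the condition holds for every row in the group

Corrected query:
SELECT account FROM transactions GROUP BY account HAVING MIN(amount) > (SELECT AVG(amount) FROM transactions)

Result:
account
-------
ACC-102
ACC-105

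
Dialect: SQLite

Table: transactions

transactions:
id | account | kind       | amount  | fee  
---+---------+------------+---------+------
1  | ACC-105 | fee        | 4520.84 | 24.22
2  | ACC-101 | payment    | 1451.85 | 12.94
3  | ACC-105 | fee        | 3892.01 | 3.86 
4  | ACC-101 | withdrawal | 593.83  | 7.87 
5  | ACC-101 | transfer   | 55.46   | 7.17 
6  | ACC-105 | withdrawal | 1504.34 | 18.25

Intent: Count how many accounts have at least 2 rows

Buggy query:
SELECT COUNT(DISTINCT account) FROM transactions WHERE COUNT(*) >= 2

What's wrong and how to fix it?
Bug: WHERE filters individual rows, not groups, so a group-level COUNT is invalid there

Fix: Use a subquery that GROUPs and filters with HAVING, then count its rows

Corrected query:
SELECT COUNT(*) FROM (SELECT account FROM transactions GROUP BY account HAVING COUNT(*) >= 2)

Result:
COUNT(*)
--------
2       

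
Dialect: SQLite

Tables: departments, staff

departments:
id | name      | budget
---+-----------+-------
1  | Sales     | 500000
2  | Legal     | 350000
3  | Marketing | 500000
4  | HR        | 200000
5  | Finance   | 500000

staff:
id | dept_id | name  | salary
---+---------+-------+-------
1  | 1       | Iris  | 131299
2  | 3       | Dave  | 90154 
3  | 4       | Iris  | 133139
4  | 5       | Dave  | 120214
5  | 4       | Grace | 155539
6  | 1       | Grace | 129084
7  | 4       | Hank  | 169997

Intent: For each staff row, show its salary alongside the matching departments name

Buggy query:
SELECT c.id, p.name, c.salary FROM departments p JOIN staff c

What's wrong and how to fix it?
Bug: JOIN with no ON clause produces a cartesian product; every staff row pairs with every departments row

Fix: Add ON c.dept_id = p.id to the JOIN

Corrected query:
SELECT c.id, p.name, c.salary FROM departments p JOIN staff c ON c.dept_id = p.id

Result:
id | name      | salary
---+-----------+-------
1  | Sales     | 131299
2  | Marketing | 90154 
3  | HR        | 133139
4  | Finance   | 120214
5  | HR        | 155539
6  | Sales     | 129084
7  | HR        | 169997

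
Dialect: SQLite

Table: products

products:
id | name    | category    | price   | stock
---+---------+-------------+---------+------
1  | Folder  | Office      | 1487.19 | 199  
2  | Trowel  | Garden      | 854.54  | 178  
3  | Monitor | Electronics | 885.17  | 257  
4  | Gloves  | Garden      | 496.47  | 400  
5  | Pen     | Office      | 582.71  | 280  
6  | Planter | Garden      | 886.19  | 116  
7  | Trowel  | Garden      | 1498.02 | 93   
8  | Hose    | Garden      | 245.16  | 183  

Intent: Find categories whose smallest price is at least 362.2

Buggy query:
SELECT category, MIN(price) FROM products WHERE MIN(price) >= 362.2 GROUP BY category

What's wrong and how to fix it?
Bug: Aggregates like MIN are computed per group after WHERE runs

Fix: Use HAVING for the per-group MIN condition

Corrected query:
SELECT category, MIN(price) FROM products GROUP BY category HAVING MIN(price) >= 362.2

Result:
category    | MIN(price)
------------+-----------
Electronics | 885.17    
Office      | 582.71    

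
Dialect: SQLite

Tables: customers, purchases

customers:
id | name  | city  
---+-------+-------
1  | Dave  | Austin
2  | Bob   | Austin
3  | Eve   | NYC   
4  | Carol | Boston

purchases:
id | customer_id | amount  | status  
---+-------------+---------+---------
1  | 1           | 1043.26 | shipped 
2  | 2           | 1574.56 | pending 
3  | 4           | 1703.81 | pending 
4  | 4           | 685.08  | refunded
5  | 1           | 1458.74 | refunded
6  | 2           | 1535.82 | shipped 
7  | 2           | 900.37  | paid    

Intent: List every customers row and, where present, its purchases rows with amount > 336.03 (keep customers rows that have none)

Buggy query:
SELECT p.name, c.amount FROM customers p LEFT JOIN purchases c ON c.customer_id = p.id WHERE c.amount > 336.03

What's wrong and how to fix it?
Bug: Filtering c.amount in WHERE discards the NULL rows produced by LEFT JOIN, turning it into an inner join

Fix: Put 'c.amount > 336.03' in the JOIN's ON clause instead of WHERE

Corrected query:
SELECT p.name, c.amount FROM customers p LEFT JOIN purchases c ON c.customer_id = p.id AND c.amount > 336.03

Result:
name  | amount 
------+--------
Dave  | 1043.26
Dave  | 1458.74
Bob   | 900.37 
Bob   | 1535.82
Bob   | 1574.56
Eve   | NULL   
Carol | 685.08 
Carol | 1703.81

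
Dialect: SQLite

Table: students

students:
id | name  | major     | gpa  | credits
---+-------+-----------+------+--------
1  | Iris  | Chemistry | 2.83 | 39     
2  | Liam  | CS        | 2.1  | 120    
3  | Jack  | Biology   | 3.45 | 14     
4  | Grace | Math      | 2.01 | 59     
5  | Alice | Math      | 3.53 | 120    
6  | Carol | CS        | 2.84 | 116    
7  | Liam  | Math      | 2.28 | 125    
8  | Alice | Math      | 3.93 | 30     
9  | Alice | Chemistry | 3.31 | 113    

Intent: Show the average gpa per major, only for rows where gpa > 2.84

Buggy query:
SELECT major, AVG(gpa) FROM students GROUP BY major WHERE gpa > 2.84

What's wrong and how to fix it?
Bug: WHERE cannot follow GROUP BY

Fix: Place WHERE between FROM and GROUP BY

Corrected query:
SELECT major, AVG(gpa) FROM students WHERE gpa > 2.84 GROUP BY major

Result:
major     | AVG(gpa)
----------+---------
Biology   | 3.45    
Chemistry | 3.31    
Math      | 3.73    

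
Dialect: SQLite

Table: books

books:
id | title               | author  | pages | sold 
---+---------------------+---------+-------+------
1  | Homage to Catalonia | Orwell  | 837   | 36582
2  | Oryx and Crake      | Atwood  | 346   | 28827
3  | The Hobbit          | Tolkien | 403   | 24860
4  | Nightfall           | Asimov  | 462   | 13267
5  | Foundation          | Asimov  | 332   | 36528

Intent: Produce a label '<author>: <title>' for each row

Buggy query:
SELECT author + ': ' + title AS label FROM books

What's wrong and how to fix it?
Bug: SQLite uses || for string concatenation; + coerces text to numbers (yielding 0)

Fix: Replace + with || to concatenate text

Corrected query:
SELECT author || ': ' || title AS label FROM books

Result:
label                      
---------------------------
Orwell: Homage to Catalonia
Atwood: Oryx and Crake     
Tolkien: The Hobbit        
Asimov: Nightfall          
Asimov: Foundation         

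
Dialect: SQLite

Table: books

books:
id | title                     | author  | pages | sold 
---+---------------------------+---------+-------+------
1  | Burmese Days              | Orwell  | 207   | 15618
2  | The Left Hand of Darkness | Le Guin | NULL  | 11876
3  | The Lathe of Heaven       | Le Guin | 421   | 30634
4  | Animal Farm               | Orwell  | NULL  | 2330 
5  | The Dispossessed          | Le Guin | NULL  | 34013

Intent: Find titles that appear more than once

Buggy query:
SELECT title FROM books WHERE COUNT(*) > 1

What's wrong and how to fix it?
Bug: COUNT(*) is an aggregate and cannot be used in WHERE

Fix: GROUP BY title, then filter groups with HAVING COUNT(*) > 1

Corrected query:
SELECT title FROM books GROUP BY title HAVING COUNT(*) > 1

Result:
(no rows)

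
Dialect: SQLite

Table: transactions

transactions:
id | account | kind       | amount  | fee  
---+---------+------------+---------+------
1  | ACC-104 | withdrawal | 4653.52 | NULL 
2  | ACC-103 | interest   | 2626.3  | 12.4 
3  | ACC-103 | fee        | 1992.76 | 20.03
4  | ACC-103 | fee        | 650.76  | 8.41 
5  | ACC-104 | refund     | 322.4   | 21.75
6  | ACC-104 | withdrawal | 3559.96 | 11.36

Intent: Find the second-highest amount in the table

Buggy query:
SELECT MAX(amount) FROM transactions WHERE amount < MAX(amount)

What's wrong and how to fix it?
Bug: MAX(amount) on the right of the comparison is an aggregate-in-WHERE error

Fix: Compute the overall MAX in a subquery, then take MAX of rows below it

Corrected query:
SELECT MAX(amount) FROM transactions WHERE amount < (SELECT MAX(amount) FROM transactions)

Result:
MAX(amount)
-----------
3559.96    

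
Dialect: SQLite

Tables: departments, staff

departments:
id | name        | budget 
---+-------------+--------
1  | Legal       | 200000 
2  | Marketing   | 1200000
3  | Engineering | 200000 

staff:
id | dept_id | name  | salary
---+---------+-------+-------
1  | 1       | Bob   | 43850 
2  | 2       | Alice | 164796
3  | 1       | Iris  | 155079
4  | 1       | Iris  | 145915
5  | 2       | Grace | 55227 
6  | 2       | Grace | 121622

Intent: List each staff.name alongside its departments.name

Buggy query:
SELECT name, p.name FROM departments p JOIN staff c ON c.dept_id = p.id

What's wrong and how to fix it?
Bug: 'name' exists in both joined tables, so the database can't tell which one is meant

Fix: Qualify the column with its table alias (c.name)

Corrected query:
SELECT c.name, p.name FROM departments p JOIN staff c ON c.dept_id = p.id

Result:
name  | name     
------+----------
Bob   | Legal    
Alice | Marketing
Iris  | Legal    
Iris  | Legal    
Grace | Marketing
Grace | Marketing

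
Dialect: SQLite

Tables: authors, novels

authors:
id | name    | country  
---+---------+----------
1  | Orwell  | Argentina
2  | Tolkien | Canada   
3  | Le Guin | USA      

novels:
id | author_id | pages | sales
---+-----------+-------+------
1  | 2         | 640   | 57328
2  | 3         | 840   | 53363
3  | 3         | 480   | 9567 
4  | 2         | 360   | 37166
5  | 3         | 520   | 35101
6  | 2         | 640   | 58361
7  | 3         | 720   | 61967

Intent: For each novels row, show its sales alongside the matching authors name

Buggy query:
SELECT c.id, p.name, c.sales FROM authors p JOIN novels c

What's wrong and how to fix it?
Bug: Missing join condition: each novels row is matched to all authors rows instead of just its own

Fix: Add ON c.author_id = p.id to the JOIN

Corrected query:
SELECT c.id, p.name, c.sales FROM authors p JOIN novels c ON c.author_id = p.id

Result:
id | name    | sales
---+---------+------
1  | Tolkien | 57328
2  | Le Guin | 53363
3  | Le Guin | 9567 
4  | Tolkien | 37166
5  | Le Guin | 35101
6  | Tolkien | 58361
7  | Le Guin | 61967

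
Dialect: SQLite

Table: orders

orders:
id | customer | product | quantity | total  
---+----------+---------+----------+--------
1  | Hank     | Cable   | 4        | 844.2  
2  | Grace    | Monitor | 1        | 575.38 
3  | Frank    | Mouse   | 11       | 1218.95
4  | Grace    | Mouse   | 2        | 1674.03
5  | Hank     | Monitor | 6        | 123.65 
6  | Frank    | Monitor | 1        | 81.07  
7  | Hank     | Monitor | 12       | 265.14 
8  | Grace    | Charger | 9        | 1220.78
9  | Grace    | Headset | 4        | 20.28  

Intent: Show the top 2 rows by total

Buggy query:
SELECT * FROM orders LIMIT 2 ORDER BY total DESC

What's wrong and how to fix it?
Bug: ORDER BY cannot follow LIMIT; LIMIT is the final clause

Fix: Swap the clauses: ORDER BY first, then LIMIT

Corrected query:
SELECT * FROM orders ORDER BY total DESC LIMIT 2

Result:
id | customer | product | quantity | total  
---+----------+---------+----------+--------
4  | Grace    | Mouse   | 2        | 1674.03
8  | Grace    | Charger | 9        | 1220.78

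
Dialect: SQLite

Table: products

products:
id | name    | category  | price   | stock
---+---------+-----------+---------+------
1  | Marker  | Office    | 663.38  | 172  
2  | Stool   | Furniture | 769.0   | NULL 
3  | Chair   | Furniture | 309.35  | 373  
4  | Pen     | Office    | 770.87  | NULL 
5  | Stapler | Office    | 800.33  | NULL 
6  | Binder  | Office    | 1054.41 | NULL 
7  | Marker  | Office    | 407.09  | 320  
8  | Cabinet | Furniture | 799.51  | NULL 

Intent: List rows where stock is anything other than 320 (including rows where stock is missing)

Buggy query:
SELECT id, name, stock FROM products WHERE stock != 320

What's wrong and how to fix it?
Bug: Inequality against NULL is unknown, not true; rows with NULL are dropped

Fix: Handle NULL separately with IS NULL alongside the inequality

Corrected query:
SELECT id, name, stock FROM products WHERE stock != 320 OR stock IS NULL

Result:
id | name    | stock
---+---------+------
1  | Marker  | 172  
2  | Stool   | NULL 
3  | Chair   | 373  
4  | Pen     | NULL 
5  | Stapler | NULL 
6  | Binder  | NULL 
8  | Cabinet | NULL 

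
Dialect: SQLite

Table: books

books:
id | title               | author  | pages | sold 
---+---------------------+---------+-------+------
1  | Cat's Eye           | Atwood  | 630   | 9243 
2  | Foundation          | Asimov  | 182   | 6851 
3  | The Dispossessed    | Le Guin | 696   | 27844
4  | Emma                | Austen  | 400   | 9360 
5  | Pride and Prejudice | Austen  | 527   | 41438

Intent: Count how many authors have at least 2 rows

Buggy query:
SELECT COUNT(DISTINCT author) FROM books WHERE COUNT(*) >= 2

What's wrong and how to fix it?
Bug: COUNT(*) cannot appear in WHERE; the per-group count doesn't exist yet

Fix: Group first with HAVING COUNT(*) >= 2, then COUNT the resulting groups

Corrected query:
SELECT COUNT(*) FROM (SELECT author FROM books GROUP BY author HAVING COUNT(*) >= 2)

Result:
COUNT(*)
--------
1       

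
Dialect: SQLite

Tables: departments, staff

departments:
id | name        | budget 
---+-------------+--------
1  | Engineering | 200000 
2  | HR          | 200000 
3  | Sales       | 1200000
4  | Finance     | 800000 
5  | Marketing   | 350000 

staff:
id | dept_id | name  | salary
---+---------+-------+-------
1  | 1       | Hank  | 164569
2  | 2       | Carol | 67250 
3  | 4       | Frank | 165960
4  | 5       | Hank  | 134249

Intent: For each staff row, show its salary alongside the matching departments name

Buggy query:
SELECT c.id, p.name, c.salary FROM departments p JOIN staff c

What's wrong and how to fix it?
Bug: Missing join condition: each staff row is matched to all departments rows instead of just its own

Fix: Add ON c.dept_id = p.id to the JOIN

Corrected query:
SELECT c.id, p.name, c.salary FROM departments p JOIN staff c ON c.dept_id = p.id

Result:
id | name        | salary
---+-------------+-------
1  | Engineering | 164569
2  | HR          | 67250 
3  | Finance     | 165960
4  | Marketing   | 134249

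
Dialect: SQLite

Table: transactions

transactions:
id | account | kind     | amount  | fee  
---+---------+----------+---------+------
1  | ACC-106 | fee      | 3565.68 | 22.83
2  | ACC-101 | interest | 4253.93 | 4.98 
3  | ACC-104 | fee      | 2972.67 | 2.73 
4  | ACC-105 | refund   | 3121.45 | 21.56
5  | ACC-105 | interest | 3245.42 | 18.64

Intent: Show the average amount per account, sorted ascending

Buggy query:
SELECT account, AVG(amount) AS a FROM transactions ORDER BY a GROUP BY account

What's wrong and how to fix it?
Bug: ORDER BY appears before GROUP BY; SQL clause order requires GROUP BY first

Fix: Move ORDER BY to the end, after GROUP BY

Corrected query:
SELECT account, AVG(amount) AS a FROM transactions GROUP BY account ORDER BY a

Result:
account | a       
--------+---------
ACC-104 | 2972.67 
ACC-105 | 3183.435
ACC-106 | 3565.68 
ACC-101 | 4253.93 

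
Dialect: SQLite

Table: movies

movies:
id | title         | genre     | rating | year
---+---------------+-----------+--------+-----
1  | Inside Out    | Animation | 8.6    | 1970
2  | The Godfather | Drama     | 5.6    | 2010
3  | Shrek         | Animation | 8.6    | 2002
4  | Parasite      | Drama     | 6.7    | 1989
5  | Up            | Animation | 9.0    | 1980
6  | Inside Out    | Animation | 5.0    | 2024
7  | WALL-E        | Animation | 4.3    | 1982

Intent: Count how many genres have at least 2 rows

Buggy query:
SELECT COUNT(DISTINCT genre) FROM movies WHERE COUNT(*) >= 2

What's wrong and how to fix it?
Bug: WHERE filters individual rows, not groups, so a group-level COUNT is invalid there

Fix: Group first with HAVING COUNT(*) >= 2, then COUNT the resulting groups

Corrected query:
SELECT COUNT(*) FROM (SELECT genre FROM movies GROUP BY genre HAVING COUNT(*) >= 2)

Result:
COUNT(*)
--------
2       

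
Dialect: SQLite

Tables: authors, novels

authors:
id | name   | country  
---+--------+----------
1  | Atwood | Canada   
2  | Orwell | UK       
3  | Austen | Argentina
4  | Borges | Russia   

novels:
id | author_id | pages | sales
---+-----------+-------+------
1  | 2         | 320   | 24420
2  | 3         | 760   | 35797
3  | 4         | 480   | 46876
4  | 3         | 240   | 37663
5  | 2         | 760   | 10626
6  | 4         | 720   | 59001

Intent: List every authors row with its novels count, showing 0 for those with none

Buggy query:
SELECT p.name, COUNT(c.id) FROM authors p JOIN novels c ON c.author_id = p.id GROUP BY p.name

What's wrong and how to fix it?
Bug: INNER JOIN drops authors rows that have no matching novels rows

Fix: Use LEFT JOIN so parents without children still appear (COUNT(c.id) gives 0)

Corrected query:
SELECT p.name, COUNT(c.id) FROM authors p LEFT JOIN novels c ON c.author_id = p.id GROUP BY p.name

Result:
name   | COUNT(c.id)
-------+------------
Atwood | 0          
Austen | 2          
Borges | 2          
Orwell | 2          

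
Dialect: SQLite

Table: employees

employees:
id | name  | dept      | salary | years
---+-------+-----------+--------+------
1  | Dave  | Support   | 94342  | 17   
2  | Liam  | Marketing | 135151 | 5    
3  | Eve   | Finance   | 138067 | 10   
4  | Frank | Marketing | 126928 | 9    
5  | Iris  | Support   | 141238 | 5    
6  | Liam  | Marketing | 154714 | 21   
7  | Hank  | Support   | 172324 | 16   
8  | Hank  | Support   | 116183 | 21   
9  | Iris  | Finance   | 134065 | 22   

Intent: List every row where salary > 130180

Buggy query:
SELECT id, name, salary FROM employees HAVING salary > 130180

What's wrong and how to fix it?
Bug: HAVING filters the output of aggregation, but this query has no GROUP BY and no aggregate functions, so SQLite rejects it (HAVING clause on a non-aggregate query); the condition here is per row

Fix: Replace HAVING with WHERE since the condition applies to individual rows

Corrected query:
SELECT id, name, salary FROM employees WHERE salary > 130180

Result:
id | name | salary
---+------+-------
2  | Liam | 135151
3  | Eve  | 138067
5  | Iris | 141238
6  | Liam | 154714
7  | Hank | 172324
9  | Iris | 134065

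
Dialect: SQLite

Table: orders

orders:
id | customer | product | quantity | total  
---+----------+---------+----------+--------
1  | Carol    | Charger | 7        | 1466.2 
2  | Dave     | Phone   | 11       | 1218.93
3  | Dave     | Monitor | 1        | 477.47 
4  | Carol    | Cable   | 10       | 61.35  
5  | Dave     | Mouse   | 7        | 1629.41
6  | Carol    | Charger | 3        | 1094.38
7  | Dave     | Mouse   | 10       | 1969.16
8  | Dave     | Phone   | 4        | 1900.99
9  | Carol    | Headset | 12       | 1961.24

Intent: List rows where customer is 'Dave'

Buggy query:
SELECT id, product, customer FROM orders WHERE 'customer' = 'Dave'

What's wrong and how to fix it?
Bug: Single quotes denote string literals in SQL; the column name is being compared as a constant string

Fix: Reference the column as customer without single quotes

Corrected query:
SELECT id, product, customer FROM orders WHERE customer = 'Dave'

Result:
id | product | customer
---+---------+---------
2  | Phone   | Dave    
3  | Monitor | Dave    
5  | Mouse   | Dave    
7  | Mouse   | Dave    
8  | Phone   | Dave    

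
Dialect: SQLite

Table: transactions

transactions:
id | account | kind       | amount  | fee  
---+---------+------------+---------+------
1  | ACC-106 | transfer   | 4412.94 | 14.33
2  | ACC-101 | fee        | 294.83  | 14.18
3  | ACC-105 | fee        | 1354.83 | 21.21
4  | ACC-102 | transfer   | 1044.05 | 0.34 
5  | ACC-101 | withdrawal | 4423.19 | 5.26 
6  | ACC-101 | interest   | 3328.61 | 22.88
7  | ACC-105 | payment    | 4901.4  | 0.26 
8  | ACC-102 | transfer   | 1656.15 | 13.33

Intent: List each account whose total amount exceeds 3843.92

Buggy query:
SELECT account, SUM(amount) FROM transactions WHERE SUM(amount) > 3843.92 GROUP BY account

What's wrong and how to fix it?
Bug: Aggregate functions cannot appear in a WHERE clause

Fix: Use HAVING (which filters groups after aggregation) instead of WHERE

Corrected query:
SELECT account, SUM(amount) FROM transactions GROUP BY account HAVING SUM(amount) > 3843.92

Result:
account | SUM(amount)
--------+------------
ACC-101 | 8046.63    
ACC-105 | 6256.23    
ACC-106 | 4412.94    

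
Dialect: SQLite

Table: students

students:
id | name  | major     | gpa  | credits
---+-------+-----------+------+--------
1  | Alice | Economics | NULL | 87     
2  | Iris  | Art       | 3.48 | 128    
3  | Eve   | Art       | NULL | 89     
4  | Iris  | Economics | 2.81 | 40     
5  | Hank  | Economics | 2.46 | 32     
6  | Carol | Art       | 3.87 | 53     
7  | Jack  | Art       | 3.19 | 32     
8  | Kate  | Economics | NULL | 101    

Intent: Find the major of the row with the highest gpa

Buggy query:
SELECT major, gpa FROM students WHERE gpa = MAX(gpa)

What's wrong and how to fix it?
Bug: MAX(gpa) is an aggregate and cannot be used directly in WHERE

Fix: Wrap MAX in a scalar subquery so WHERE compares against a single value

Corrected query:
SELECT major, gpa FROM students WHERE gpa = (SELECT MAX(gpa) FROM students)

Result:
major | gpa 
------+-----
Art   | 3.87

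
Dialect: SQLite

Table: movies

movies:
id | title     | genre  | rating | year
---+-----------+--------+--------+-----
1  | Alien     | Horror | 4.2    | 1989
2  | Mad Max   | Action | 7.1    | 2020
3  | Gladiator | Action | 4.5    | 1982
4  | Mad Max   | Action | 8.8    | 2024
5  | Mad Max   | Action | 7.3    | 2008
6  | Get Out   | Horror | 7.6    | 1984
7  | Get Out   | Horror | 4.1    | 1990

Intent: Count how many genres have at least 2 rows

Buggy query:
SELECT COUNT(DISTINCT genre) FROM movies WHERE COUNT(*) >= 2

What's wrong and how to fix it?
Bug: COUNT(*) cannot appear in WHERE; the per-group count doesn't exist yet

Fix: Group first with HAVING COUNT(*) >= 2, then COUNT the resulting groups

Corrected query:
SELECT COUNT(*) FROM (SELECT genre FROM movies GROUP BY genre HAVING COUNT(*) >= 2)

Result:
COUNT(*)
--------
2       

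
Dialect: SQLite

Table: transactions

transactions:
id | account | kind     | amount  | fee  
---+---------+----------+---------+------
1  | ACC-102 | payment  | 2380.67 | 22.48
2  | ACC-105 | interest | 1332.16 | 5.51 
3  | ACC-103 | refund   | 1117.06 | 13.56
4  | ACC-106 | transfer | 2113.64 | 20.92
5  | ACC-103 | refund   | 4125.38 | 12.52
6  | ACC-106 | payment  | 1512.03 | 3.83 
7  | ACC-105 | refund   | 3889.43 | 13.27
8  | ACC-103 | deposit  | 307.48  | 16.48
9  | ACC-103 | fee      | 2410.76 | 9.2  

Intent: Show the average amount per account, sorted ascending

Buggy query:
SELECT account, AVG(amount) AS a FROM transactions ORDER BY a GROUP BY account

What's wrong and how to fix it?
Bug: GROUP BY must precede ORDER BY

Fix: Move ORDER BY to the end, after GROUP BY

Corrected query:
SELECT account, AVG(amount) AS a FROM transactions GROUP BY account ORDER BY a

Result:
account | a       
--------+---------
ACC-106 | 1812.835
ACC-103 | 1990.17 
ACC-102 | 2380.67 
ACC-105 | 2610.795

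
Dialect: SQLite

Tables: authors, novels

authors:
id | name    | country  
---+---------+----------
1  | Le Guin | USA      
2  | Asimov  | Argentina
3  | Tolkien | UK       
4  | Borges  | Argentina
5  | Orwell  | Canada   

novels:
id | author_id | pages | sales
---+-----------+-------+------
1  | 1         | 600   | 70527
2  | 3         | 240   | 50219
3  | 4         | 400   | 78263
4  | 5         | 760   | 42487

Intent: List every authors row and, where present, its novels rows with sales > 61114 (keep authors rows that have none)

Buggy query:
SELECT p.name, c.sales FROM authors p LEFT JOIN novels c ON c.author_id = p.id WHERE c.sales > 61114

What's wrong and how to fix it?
Bug: A WHERE condition on the right-hand table after LEFT JOIN drops unmatched parents

Fix: Put 'c.sales > 61114' in the JOIN's ON clause instead of WHERE

Corrected query:
SELECT p.name, c.sales FROM authors p LEFT JOIN novels c ON c.author_id = p.id AND c.sales > 61114

Result:
name    | sales
--------+------
Le Guin | 70527
Asimov  | NULL 
Tolkien | NULL 
Borges  | 78263
Orwell  | NULL 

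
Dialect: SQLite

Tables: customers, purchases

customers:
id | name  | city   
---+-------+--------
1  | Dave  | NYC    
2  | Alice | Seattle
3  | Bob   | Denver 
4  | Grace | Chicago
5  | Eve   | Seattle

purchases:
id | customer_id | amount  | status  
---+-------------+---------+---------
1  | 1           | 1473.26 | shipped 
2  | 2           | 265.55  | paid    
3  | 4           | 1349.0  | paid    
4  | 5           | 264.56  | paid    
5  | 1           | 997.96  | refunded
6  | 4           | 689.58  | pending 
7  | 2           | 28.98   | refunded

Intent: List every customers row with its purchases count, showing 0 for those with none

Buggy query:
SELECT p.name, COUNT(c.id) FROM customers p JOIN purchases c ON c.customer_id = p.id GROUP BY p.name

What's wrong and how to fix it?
Bug: INNER JOIN drops customers rows that have no matching purchases rows

Fix: Switch to LEFT JOIN to retain unmatched parent rows

Corrected query:
SELECT p.name, COUNT(c.id) FROM customers p LEFT JOIN purchases c ON c.customer_id = p.id GROUP BY p.name

Result:
name  | COUNT(c.id)
------+------------
Alice | 2          
Bob   | 0          
Dave  | 2          
Eve   | 1          
Grace | 2          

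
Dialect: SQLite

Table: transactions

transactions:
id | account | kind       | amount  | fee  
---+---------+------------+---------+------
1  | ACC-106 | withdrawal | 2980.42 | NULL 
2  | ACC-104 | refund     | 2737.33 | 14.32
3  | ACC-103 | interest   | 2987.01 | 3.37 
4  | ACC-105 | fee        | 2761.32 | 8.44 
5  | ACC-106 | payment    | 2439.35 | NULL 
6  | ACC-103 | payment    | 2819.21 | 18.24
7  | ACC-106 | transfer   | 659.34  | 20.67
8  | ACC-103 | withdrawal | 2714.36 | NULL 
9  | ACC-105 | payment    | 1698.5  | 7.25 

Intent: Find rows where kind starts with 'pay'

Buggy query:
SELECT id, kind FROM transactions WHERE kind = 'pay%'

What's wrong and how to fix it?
Bug: Wildcards only work with LIKE; '=' treats '%' as a literal character

Fix: Use LIKE for wildcard pattern matching

Corrected query:
SELECT id, kind FROM transactions WHERE kind LIKE 'pay%'

Result:
id | kind   
---+--------
5  | payment
6  | payment
9  | payment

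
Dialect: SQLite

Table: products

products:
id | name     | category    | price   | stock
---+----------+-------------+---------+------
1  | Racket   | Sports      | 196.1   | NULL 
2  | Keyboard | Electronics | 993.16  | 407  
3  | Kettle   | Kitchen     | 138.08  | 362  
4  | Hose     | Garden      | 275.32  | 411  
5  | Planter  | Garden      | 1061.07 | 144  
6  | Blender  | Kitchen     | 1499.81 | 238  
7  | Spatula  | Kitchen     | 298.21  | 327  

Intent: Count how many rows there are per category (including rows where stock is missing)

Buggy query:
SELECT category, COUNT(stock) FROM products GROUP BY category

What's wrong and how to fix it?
Bug: COUNT(stock) skips NULLs, so groups with missing stock are undercounted

Fix: Use COUNT(*) to count all rows regardless of NULL

Corrected query:
SELECT category, COUNT(*) FROM products GROUP BY category

Result:
category    | COUNT(*)
------------+---------
Electronics | 1       
Garden      | 2       
Kitchen     | 3       
Sports      | 1       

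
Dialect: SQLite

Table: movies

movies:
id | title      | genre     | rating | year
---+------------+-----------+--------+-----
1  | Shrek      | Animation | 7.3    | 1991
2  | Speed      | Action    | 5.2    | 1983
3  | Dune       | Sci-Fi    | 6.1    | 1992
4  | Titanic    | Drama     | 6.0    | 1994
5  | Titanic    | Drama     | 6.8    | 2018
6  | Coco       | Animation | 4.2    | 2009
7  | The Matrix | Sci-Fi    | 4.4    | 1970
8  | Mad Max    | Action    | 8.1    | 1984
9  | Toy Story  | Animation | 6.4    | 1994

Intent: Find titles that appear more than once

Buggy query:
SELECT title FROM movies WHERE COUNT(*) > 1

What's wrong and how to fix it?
Bug: WHERE can't reference COUNT(*); aggregates are computed after WHERE

Fix: GROUP BY title, then filter groups with HAVING COUNT(*) > 1

Corrected query:
SELECT title FROM movies GROUP BY title HAVING COUNT(*) > 1

Result:
title  
-------
Titanic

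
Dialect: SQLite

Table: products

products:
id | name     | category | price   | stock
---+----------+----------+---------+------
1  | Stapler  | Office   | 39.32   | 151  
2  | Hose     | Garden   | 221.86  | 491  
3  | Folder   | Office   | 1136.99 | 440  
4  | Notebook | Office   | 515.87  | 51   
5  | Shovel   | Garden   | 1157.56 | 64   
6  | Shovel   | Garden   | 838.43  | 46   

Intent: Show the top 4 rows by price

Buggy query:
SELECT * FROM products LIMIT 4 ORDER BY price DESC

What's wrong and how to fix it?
Bug: ORDER BY cannot follow LIMIT; LIMIT is the final clause

Fix: Swap the clauses: ORDER BY first, then LIMIT

Corrected query:
SELECT * FROM products ORDER BY price DESC LIMIT 4

Result:
id | name     | category | price   | stock
---+----------+----------+---------+------
5  | Shovel   | Garden   | 1157.56 | 64   
3  | Folder   | Office   | 1136.99 | 440  
6  | Shovel   | Garden   | 838.43  | 46   
4  | Notebook | Office   | 515.87  | 51   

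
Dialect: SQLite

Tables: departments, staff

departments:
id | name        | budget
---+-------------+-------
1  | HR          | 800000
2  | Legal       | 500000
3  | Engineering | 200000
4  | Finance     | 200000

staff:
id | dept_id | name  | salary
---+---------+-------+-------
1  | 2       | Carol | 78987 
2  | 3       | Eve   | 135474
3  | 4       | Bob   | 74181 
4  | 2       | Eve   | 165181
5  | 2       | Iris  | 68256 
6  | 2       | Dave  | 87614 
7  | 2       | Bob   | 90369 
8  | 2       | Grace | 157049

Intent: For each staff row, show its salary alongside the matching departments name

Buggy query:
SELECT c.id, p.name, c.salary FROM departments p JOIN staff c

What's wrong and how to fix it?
Bug: Missing join condition: each staff row is matched to all departments rows instead of just its own

Fix: Add ON c.dept_id = p.id to the JOIN

Corrected query:
SELECT c.id, p.name, c.salary FROM departments p JOIN staff c ON c.dept_id = p.id

Result:
id | name        | salary
---+-------------+-------
1  | Legal       | 78987 
2  | Engineering | 135474
3  | Finance     | 74181 
4  | Legal       | 165181
5  | Legal       | 68256 
6  | Legal       | 87614 
7  | Legal       | 90369 
8  | Legal       | 157049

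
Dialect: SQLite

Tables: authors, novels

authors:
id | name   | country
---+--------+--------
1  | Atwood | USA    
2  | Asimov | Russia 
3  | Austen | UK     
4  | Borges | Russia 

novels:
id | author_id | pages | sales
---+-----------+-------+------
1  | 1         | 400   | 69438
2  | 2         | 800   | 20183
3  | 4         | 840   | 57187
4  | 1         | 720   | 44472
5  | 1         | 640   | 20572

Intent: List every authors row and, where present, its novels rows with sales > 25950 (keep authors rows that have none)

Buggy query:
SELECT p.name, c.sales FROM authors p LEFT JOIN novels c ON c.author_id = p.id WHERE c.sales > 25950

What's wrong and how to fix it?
Bug: A WHERE condition on the right-hand table after LEFT JOIN drops unmatched parents

Fix: Move the right-table condition into the ON clause so unmatched parents are kept

Corrected query:
SELECT p.name, c.sales FROM authors p LEFT JOIN novels c ON c.author_id = p.id AND c.sales > 25950

Result:
name   | sales
-------+------
Atwood | 44472
Atwood | 69438
Asimov | NULL 
Austen | NULL 
Borges | 57187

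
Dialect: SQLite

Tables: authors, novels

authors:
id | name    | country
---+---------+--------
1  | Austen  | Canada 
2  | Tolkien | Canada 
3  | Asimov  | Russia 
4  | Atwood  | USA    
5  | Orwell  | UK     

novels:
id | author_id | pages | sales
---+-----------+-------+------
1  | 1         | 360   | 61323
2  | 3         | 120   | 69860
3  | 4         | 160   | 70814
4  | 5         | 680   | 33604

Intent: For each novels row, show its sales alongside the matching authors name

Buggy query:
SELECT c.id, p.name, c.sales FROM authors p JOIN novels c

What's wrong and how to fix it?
Bug: Missing join condition: each novels row is matched to all authors rows instead of just its own

Fix: Add ON c.author_id = p.id to the JOIN

Corrected query:
SELECT c.id, p.name, c.sales FROM authors p JOIN novels c ON c.author_id = p.id

Result:
id | name   | sales
---+--------+------
1  | Austen | 61323
2  | Asimov | 69860
3  | Atwood | 70814
4  | Orwell | 33604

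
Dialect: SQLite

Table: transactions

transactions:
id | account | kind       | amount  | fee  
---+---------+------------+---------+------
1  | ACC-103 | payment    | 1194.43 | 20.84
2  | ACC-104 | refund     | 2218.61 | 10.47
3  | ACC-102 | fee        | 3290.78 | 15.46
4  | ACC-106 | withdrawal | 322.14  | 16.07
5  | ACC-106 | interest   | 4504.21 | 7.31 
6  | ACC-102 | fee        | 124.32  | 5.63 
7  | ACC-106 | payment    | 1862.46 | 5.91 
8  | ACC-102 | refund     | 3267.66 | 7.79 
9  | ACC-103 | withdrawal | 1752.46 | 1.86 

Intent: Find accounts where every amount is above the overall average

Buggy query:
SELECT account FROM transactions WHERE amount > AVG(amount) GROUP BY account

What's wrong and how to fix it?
Bug: WHERE evaluates per row before aggregation, so AVG() is unavailable

Fix: Use a subquery for AVG and a HAVING MIN(...) filter so the condition holds for every row in the group

Corrected query:
SELECT account FROM transactions GROUP BY account HAVING MIN(amount) > (SELECT AVG(amount) FROM transactions)

Result:
account
-------
ACC-104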